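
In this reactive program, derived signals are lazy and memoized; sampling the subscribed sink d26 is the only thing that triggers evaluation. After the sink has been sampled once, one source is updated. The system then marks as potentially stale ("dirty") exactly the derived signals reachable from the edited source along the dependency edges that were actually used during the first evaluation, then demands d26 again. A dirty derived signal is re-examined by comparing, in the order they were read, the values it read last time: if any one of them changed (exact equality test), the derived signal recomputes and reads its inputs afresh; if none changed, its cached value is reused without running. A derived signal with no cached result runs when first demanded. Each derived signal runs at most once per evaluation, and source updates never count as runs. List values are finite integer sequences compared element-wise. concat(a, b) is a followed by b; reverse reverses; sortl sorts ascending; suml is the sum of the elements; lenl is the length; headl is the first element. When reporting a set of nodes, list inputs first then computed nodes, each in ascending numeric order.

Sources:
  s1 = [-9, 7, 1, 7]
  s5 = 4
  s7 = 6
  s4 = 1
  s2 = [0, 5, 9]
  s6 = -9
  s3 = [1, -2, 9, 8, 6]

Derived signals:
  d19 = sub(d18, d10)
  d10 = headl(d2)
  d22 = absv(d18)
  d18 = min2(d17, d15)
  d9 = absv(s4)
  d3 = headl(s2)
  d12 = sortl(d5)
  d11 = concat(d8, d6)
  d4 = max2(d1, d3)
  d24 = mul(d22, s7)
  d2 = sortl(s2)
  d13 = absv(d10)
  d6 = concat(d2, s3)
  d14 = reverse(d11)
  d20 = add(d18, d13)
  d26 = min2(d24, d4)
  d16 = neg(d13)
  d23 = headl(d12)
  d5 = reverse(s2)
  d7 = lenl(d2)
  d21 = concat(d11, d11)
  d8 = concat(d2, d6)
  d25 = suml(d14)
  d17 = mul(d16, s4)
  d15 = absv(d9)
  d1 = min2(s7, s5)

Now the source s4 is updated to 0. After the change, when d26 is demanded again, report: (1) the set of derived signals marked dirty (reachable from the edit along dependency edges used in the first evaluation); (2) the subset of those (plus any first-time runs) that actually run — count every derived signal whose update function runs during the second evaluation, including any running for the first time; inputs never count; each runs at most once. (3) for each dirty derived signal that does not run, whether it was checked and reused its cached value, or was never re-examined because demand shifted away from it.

The edit dirties: d9, d15, d17, d18, d22, d24, d26.
4 derived signals run: d9, d15, d17, d18.
Cache hits after checking: d22, d24, d26.
Note where the cutoff bites: d22 is checked, finds nothing changed, and keeps its cache.

First demand of the output computes:
  d1 = min2(6, 4) = 4
  d2 = sortl([0, 5, 9]) = [0, 5, 9]
  d3 = headl([0, 5, 9]) = 0
  d4 = max2(4, 0) = 4
  d9 = absv(1) = 1
  d10 = headl([0, 5, 9]) = 0
  d13 = absv(0) = 0
  d15 = absv(1) = 1
  d16 = neg(0) = 0
  d17 = mul(0, 1) = 0
  d18 = min2(0, 1) = 0
  d22 = absv(0) = 0
  d24 = mul(0, 6) = 0
  d26 = min2(0, 4) = 0

After the edit, cleaning proceeds:
  d9: a read changed (s4 1->0) — executes, giving 0.
  d15: a read changed (d9 1->0) — executes, giving 0.
  d17: a read changed (s4 1->0) — executes, giving 0 — identical to its old value.
  d18: a read changed (d15 1->0) — executes, giving 0 — identical to its old value.
  d22: dirty, but its reads are unchanged (d18 unchanged); cached 0 stands.
  d24: dirty, but its reads are unchanged (d22 unchanged, s7 unchanged); cached 0 stands.
  d26: dirty, but its reads are unchanged (d24 unchanged, d4 unchanged); cached 0 stands.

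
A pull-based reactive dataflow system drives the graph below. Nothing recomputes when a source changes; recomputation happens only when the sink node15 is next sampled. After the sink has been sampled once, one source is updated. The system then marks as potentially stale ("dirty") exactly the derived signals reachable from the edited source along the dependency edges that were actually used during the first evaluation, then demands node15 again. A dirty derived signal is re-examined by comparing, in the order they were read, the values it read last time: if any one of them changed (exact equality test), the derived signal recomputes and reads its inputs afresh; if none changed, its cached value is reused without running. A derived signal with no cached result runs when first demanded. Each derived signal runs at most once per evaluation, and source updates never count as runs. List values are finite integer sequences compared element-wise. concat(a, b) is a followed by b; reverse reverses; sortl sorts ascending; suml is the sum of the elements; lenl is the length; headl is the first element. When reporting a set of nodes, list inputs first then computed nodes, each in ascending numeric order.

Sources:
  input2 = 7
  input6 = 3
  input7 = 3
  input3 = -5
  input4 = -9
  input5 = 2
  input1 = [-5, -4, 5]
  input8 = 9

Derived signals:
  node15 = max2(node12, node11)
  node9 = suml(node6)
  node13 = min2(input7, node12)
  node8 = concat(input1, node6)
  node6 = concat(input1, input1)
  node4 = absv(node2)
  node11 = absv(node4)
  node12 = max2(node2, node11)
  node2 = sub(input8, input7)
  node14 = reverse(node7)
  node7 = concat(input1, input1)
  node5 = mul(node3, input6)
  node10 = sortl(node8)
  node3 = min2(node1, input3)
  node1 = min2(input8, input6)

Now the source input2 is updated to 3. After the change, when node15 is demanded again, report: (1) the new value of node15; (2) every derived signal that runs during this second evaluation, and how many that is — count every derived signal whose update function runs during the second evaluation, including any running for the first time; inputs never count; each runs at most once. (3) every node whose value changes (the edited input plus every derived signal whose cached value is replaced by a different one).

First evaluation (everything demanded from the output):
  node2 = sub(9, 3) = 6
  node4 = absv(6) = 6
  node11 = absv(6) = 6
  node12 = max2(6, 6) = 6
  node15 = max2(6, 6) = 6

Propagation after the edit:
  input2 feeds no computation that the output demands — nothing is marked dirty and nothing runs.

Key observation: input2 is never demanded by the output, so the edit triggers no recomputation at all.

New value of node15: 6.
Derived signals that run: none — 0 in total.
Values that change: input2.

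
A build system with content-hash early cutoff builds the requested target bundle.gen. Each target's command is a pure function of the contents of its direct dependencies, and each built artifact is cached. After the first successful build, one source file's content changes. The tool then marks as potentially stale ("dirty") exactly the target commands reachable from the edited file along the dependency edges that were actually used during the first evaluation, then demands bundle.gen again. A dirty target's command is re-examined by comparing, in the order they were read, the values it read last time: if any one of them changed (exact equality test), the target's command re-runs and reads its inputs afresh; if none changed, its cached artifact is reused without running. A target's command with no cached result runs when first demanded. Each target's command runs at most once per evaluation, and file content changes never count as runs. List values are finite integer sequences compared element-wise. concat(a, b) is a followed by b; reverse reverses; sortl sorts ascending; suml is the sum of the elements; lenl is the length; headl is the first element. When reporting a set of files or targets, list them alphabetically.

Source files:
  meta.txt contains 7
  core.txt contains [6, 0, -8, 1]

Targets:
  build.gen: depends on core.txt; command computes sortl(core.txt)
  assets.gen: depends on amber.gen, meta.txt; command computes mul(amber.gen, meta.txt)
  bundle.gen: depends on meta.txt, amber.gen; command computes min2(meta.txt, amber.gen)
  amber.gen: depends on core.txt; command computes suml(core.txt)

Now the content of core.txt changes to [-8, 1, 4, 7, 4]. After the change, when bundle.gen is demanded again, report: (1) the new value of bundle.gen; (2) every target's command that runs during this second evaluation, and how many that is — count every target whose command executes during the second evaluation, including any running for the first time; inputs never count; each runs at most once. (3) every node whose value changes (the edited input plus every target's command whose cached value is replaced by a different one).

New value of bundle.gen: 7.
Target commands that run: amber.gen, bundle.gen — 2 in total.
Values that change: amber.gen, bundle.gen, core.txt.

First evaluation (everything demanded from the output):
  amber.gen = suml([6, 0, -8, 1]) = -1
  bundle.gen = min2(7, -1) = -1

Propagation after the edit:
  amber.gen: runs — core.txt [6, 0, -8, 1]->[-8, 1, 4, 7, 4]; result 8.
  bundle.gen: runs — amber.gen -1->8; result 7.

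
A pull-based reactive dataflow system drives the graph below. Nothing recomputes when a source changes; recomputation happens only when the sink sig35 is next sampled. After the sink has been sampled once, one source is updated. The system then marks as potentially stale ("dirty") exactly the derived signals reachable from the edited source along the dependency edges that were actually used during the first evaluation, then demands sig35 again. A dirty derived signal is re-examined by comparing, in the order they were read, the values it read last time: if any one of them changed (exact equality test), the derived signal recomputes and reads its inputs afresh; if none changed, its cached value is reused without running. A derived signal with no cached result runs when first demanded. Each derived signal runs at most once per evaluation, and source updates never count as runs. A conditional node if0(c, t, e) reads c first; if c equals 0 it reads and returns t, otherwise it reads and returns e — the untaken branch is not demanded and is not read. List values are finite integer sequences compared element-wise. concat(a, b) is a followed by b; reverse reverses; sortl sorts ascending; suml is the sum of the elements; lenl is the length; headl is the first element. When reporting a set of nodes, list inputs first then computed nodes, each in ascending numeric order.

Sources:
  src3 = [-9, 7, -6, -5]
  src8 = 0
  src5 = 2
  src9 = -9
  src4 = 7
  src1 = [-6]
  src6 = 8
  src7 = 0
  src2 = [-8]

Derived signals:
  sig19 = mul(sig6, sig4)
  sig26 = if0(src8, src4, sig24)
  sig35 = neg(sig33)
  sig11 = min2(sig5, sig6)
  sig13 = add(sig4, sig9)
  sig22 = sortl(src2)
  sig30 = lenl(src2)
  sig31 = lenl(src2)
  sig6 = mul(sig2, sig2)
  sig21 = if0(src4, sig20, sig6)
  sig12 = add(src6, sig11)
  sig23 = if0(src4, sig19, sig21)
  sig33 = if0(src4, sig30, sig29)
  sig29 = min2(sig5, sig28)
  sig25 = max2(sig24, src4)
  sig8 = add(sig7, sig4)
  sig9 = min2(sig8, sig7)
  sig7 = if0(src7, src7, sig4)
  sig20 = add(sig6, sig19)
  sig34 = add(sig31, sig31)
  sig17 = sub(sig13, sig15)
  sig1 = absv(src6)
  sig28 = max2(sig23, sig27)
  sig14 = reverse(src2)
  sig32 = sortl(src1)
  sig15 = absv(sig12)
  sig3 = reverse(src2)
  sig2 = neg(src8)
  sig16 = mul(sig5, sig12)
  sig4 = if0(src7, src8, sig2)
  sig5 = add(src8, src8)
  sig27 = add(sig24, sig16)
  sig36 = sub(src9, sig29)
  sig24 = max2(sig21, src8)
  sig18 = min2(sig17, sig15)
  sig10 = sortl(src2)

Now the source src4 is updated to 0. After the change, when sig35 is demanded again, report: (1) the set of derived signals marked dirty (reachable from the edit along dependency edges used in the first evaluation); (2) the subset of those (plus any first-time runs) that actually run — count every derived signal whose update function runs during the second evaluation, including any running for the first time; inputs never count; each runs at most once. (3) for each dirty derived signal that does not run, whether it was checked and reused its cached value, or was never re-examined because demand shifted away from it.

First evaluation (everything demanded from the output):
  sig2 = neg(0) = 0
  sig5 = add(0, 0) = 0
  sig6 = mul(0, 0) = 0
  sig11 = min2(0, 0) = 0
  sig12 = add(8, 0) = 8
  sig16 = mul(0, 8) = 0
  sig21 = if0(src4=7 -> else branch sig6) = 0
  sig23 = if0(src4=7 -> else branch sig21) = 0
  sig24 = max2(0, 0) = 0
  sig27 = add(0, 0) = 0
  sig28 = max2(0, 0) = 0
  sig29 = min2(0, 0) = 0
  sig33 = if0(src4=7 -> else branch sig29) = 0
  sig35 = neg(0) = 0

Propagation after the edit:
  sig21: marked dirty but never re-examined — demand shifted away from it.
  sig23: marked dirty but never re-examined — demand shifted away from it.
  sig24: marked dirty but never re-examined — demand shifted away from it.
  sig27: marked dirty but never re-examined — demand shifted away from it.
  sig28: marked dirty but never re-examined — demand shifted away from it.
  sig29: marked dirty but never re-examined — demand shifted away from it.
  sig30: demanded for the first time — runs, produces 1.
  sig33: runs — src4 7->0; result 1.
  sig35: runs — sig33 0->1; result -1.

Key observation: a condition flipped, so demand moved to the other branch — sig21, sig23, sig24, sig27, sig28, sig29 are never re-examined.

Marked dirty: sig21, sig23, sig24, sig27, sig28, sig29, sig33, sig35.
Derived signals that run: sig30, sig33, sig35 — 3 in total.
Never re-examined (demand shifted away): sig21, sig23, sig24, sig27, sig28, sig29.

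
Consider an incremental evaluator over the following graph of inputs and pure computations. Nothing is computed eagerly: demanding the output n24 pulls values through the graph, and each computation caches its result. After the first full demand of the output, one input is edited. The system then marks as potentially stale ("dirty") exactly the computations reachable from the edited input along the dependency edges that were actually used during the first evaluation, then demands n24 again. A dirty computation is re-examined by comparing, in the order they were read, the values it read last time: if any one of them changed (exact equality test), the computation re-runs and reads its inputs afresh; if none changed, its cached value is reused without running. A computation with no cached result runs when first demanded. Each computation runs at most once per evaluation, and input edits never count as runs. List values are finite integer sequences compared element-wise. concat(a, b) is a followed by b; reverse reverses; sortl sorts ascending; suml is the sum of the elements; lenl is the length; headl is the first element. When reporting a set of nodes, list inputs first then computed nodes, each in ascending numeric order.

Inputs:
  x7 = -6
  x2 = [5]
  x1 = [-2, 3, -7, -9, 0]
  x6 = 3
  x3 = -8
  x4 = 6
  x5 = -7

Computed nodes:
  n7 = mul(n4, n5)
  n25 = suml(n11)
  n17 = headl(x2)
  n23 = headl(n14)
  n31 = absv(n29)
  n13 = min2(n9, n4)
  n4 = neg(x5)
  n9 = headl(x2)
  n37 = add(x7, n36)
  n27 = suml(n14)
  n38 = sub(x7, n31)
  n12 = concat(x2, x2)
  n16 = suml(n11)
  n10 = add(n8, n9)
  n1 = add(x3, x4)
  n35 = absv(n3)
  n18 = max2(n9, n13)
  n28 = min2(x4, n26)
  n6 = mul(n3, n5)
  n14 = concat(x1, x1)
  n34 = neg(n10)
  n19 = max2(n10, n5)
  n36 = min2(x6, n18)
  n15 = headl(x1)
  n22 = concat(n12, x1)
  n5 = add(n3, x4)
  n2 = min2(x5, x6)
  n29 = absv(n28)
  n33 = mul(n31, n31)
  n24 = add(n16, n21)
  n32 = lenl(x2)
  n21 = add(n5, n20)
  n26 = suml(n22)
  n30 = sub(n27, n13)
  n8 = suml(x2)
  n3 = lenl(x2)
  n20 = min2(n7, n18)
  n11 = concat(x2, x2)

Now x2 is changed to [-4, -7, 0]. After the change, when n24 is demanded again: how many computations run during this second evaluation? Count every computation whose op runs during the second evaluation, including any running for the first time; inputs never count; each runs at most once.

Initial pass — values computed on the first demand:
  n3 = lenl([5]) = 1
  n4 = neg(-7) = 7
  n5 = add(1, 6) = 7
  n7 = mul(7, 7) = 49
  n9 = headl([5]) = 5
  n11 = concat([5], [5]) = [5, 5]
  n13 = min2(5, 7) = 5
  n16 = suml([5, 5]) = 10
  n18 = max2(5, 5) = 5
  n20 = min2(49, 5) = 5
  n21 = add(7, 5) = 12
  n24 = add(10, 12) = 22

Second demand — change propagation:
  n3: re-runs because x2 [5]->[-4, -7, 0]; new result 3.
  n5: re-runs because n3 1->3; new result 9.
  n7: re-runs because n5 7->9; new result 63.
  n9: re-runs because x2 [5]->[-4, -7, 0]; new result -4.
  n11: re-runs because x2 [5]->[-4, -7, 0]; x2 [5]->[-4, -7, 0]; new result [-4, -7, 0, -4, -7, 0].
  n13: re-runs because n9 5->-4; new result -4.
  n16: re-runs because n11 [5, 5]->[-4, -7, 0, -4, -7, 0]; new result -22.
  n18: re-runs because n9 5->-4; n13 5->-4; new result -4.
  n20: re-runs because n7 49->63; n18 5->-4; new result -4.
  n21: re-runs because n5 7->9; n20 5->-4; new result 5.
  n24: re-runs because n16 10->-22; n21 12->5; new result -17.

Run set: n3, n5, n7, n9, n11, n13, n16, n18, n20, n21, n24 (11 run).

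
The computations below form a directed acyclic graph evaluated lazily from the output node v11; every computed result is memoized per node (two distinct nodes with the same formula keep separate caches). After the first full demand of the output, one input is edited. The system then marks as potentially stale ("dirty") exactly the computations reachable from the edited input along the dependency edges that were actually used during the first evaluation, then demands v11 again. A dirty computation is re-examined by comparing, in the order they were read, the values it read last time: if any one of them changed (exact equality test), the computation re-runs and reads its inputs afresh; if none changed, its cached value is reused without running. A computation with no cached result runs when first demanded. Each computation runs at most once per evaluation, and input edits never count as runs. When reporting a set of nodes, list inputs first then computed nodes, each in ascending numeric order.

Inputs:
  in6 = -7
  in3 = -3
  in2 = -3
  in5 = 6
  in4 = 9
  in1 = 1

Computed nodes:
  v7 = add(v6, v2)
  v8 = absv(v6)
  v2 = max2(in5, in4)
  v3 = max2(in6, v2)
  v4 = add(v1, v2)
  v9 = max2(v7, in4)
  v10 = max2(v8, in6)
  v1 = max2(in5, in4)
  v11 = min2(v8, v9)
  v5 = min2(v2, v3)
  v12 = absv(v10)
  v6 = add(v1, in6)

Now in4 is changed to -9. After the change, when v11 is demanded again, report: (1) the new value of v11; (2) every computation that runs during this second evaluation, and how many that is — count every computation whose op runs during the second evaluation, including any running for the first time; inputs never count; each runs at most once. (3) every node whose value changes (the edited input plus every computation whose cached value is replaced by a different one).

Demanding v11 again yields 1.
7 computations run: v1, v2, v6, v7, v8, v9, v11.
The nodes whose values change: in4, v1, v2, v6, v7, v8, v9, v11.

First demand of the output computes:
  v1 = max2(6, 9) = 9
  v2 = max2(6, 9) = 9
  v6 = add(9, -7) = 2
  v7 = add(2, 9) = 11
  v8 = absv(2) = 2
  v9 = max2(11, 9) = 11
  v11 = min2(2, 11) = 2

After the edit, cleaning proceeds:
  v1: a read changed (in4 9->-9) — executes, giving 6.
  v2: a read changed (in4 9->-9) — executes, giving 6.
  v6: a read changed (v1 9->6) — executes, giving -1.
  v7: a read changed (v6 2->-1; v2 9->6) — executes, giving 5.
  v8: a read changed (v6 2->-1) — executes, giving 1.
  v9: a read changed (v7 11->5; in4 9->-9) — executes, giving 5.
  v11: a read changed (v8 2->1; v9 11->5) — executes, giving 1.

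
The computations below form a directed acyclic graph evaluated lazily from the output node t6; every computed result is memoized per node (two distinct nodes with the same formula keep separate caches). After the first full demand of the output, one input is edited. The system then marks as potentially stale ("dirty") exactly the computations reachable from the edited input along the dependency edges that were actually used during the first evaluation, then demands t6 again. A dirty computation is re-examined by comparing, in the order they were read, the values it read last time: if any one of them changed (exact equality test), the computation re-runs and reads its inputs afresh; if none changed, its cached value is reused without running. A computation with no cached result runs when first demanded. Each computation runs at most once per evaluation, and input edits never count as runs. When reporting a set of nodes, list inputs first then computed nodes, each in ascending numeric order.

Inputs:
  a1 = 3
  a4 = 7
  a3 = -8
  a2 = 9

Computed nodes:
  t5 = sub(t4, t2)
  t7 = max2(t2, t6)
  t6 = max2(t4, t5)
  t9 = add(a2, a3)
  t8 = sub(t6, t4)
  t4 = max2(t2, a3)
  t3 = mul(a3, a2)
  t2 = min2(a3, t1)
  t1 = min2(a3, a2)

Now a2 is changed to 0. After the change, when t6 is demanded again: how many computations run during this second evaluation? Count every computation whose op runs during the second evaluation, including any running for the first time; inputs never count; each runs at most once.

1 computations run: t1.
Note the absorption at t1: it re-runs yet its value is the same, leaving the output's value untouched.

First demand of the output computes:
  t1 = min2(-8, 9) = -8
  t2 = min2(-8, -8) = -8
  t4 = max2(-8, -8) = -8
  t5 = sub(-8, -8) = 0
  t6 = max2(-8, 0) = 0

After the edit, cleaning proceeds:
  t1: a read changed (a2 9->0) — executes, giving -8 — identical to its old value.
  t2: dirty, but its reads are unchanged (a3 unchanged, t1 unchanged); cached -8 stands.
  t4: dirty, but its reads are unchanged (t2 unchanged, a3 unchanged); cached -8 stands.
  t5: dirty, but its reads are unchanged (t4 unchanged, t2 unchanged); cached 0 stands.
  t6: dirty, but its reads are unchanged (t4 unchanged, t5 unchanged); cached 0 stands.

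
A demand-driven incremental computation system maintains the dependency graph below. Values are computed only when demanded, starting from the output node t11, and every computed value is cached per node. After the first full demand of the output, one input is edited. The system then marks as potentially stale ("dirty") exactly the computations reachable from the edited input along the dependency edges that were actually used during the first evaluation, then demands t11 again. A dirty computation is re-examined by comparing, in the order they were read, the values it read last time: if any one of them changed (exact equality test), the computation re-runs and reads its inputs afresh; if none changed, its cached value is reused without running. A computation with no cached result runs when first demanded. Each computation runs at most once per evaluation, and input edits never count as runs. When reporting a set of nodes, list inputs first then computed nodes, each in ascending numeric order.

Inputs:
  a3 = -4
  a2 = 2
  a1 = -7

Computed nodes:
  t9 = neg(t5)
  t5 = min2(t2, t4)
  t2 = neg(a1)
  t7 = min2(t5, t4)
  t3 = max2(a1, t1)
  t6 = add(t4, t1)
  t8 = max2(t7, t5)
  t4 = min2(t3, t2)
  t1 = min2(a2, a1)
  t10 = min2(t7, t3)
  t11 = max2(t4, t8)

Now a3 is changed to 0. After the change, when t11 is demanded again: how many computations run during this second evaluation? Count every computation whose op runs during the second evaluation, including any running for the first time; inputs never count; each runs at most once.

Computations that run: none — 0 in total.
Key observation: a3 is never demanded by the output, so the edit triggers no recomputation at all.

First evaluation (everything demanded from the output):
  t1 = min2(2, -7) = -7
  t2 = neg(-7) = 7
  t3 = max2(-7, -7) = -7
  t4 = min2(-7, 7) = -7
  t5 = min2(7, -7) = -7
  t7 = min2(-7, -7) = -7
  t8 = max2(-7, -7) = -7
  t11 = max2(-7, -7) = -7

Propagation after the edit:
  a3 feeds no computation that the output demands — nothing is marked dirty and nothing runs.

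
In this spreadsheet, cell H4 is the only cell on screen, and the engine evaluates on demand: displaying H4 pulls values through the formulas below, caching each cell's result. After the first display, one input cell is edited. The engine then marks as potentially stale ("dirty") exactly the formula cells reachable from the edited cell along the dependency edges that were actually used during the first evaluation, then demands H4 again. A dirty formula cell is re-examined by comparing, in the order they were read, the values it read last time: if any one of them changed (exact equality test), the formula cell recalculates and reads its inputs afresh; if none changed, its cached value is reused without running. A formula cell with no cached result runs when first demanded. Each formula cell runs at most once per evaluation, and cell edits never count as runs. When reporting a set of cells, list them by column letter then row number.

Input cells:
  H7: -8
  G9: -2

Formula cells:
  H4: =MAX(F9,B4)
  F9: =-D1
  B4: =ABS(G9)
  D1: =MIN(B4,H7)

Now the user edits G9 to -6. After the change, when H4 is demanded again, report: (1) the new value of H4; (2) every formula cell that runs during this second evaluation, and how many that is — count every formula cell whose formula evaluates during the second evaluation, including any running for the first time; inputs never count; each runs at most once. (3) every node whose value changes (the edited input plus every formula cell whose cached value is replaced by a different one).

Initial pass — values computed on the first demand:
  B4 = ABS(-2) = 2
  D1 = MIN(2, -8) = -8
  F9 = -(-8) = 8
  H4 = MAX(8, 2) = 8

Second demand — change propagation:
  B4: re-runs because G9 -2->-6; new result 6.
  D1: re-runs because B4 2->6; new result -8 (unchanged).
  F9: re-examined; everything it read last time is the same (D1 unchanged) — cache 8 kept, no run.
  H4: re-runs because B4 2->6; new result 8 (unchanged).

The important point: at F9 every value read last time is unchanged, so the dirty flag clears without a run.

H4 now evaluates to 8.
Run set: B4, D1, H4 (3 run).
Changed values: B4, G9.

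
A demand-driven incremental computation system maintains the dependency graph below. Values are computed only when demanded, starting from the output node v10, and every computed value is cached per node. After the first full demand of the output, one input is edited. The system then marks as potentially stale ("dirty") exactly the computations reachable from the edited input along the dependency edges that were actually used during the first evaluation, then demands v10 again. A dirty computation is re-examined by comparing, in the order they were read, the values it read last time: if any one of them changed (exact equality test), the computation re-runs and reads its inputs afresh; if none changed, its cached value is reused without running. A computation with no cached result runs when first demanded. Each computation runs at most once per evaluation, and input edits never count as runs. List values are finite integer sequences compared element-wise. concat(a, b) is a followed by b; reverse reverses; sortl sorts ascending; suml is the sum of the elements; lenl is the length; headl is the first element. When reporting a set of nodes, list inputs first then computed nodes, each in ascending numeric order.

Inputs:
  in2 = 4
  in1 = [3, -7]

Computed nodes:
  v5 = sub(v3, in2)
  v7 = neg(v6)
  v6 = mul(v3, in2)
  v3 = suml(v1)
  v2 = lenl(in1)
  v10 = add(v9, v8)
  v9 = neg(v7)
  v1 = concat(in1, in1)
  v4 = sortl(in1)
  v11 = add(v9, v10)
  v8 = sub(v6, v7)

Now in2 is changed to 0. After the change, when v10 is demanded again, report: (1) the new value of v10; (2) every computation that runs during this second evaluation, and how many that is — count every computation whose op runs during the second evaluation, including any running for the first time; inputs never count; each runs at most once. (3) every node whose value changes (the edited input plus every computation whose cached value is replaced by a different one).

New value of v10: 0.
Computations that run: v6, v7, v8, v9, v10 — 5 in total.
Values that change: in2, v6, v7, v8, v9, v10.

First evaluation (everything demanded from the output):
  v1 = concat([3, -7], [3, -7]) = [3, -7, 3, -7]
  v3 = suml([3, -7, 3, -7]) = -8
  v6 = mul(-8, 4) = -32
  v7 = neg(-32) = 32
  v8 = sub(-32, 32) = -64
  v9 = neg(32) = -32
  v10 = add(-32, -64) = -96

Propagation after the edit:
  v6: runs — in2 4->0; result 0.
  v7: runs — v6 -32->0; result 0.
  v8: runs — v6 -32->0; v7 32->0; result 0.
  v9: runs — v7 32->0; result 0.
  v10: runs — v9 -32->0; v8 -64->0; result 0.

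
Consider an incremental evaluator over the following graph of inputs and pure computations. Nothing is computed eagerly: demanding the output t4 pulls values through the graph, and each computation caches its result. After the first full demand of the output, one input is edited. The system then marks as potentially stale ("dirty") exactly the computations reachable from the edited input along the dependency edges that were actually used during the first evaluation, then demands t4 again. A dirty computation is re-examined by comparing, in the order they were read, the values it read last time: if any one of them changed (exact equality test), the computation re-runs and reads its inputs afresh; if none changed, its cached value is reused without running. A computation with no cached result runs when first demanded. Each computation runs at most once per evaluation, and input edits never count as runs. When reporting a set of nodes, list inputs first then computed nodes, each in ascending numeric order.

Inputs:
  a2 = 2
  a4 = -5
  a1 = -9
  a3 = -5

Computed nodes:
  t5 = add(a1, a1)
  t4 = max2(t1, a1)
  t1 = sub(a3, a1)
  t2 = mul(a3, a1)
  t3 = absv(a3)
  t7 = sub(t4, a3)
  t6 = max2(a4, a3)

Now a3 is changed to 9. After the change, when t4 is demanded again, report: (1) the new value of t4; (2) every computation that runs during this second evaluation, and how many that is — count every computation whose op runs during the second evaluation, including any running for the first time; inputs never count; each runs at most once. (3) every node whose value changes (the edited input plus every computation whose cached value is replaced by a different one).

t4 now evaluates to 18.
Run set: t1, t4 (2 run).
Changed values: a3, t1, t4.

Initial pass — values computed on the first demand:
  t1 = sub(-5, -9) = 4
  t4 = max2(4, -9) = 4

Second demand — change propagation:
  t1: re-runs because a3 -5->9; new result 18.
  t4: re-runs because t1 4->18; new result 18.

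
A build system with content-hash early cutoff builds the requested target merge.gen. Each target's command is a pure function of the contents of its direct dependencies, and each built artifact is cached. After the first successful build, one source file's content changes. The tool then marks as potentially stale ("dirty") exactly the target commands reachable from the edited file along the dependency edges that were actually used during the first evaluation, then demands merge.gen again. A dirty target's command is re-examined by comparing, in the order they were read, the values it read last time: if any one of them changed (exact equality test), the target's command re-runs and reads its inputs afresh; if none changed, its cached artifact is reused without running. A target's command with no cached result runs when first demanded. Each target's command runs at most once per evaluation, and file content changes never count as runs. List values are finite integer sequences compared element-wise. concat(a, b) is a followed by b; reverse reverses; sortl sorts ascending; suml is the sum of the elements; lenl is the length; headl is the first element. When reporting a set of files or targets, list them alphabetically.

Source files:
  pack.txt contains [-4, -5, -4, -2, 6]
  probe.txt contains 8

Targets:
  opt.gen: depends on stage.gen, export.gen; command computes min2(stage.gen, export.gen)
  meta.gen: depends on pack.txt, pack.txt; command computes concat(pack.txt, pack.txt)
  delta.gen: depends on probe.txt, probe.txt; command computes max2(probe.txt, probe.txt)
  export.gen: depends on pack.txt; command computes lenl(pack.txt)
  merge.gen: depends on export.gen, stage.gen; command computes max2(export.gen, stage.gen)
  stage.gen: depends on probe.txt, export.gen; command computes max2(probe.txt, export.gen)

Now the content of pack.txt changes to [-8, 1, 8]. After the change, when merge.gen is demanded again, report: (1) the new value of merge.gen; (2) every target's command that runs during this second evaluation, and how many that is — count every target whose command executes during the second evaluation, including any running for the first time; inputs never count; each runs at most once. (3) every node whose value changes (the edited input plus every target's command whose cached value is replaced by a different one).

New value of merge.gen: 8.
Target commands that run: export.gen, merge.gen, stage.gen — 3 in total.
Values that change: export.gen, pack.txt.

First evaluation (everything demanded from the output):
  export.gen = lenl([-4, -5, -4, -2, 6]) = 5
  stage.gen = max2(8, 5) = 8
  merge.gen = max2(5, 8) = 8

Propagation after the edit:
  export.gen: runs — pack.txt [-4, -5, -4, -2, 6]->[-8, 1, 8]; result 3.
  stage.gen: runs — export.gen 5->3; result 8 (same value as before).
  merge.gen: runs — export.gen 5->3; result 8 (same value as before).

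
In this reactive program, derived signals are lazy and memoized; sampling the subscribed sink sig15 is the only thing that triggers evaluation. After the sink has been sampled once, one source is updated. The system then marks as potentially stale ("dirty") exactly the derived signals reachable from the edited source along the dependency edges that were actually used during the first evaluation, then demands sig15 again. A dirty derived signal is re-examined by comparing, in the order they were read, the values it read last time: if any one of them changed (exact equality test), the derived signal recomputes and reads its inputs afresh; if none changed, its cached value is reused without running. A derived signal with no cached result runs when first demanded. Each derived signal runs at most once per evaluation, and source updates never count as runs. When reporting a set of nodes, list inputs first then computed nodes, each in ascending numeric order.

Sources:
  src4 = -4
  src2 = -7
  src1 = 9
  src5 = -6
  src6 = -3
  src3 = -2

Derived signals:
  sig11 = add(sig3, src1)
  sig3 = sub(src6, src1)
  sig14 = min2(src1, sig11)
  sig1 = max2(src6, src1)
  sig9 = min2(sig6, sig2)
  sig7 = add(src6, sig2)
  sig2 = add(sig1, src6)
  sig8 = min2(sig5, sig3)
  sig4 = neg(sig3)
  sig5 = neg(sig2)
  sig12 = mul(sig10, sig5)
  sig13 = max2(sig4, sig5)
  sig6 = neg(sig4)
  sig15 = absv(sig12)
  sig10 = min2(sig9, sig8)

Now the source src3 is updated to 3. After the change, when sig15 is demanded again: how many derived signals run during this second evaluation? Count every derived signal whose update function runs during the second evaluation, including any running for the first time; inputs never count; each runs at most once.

First demand of the output computes:
  sig1 = max2(-3, 9) = 9
  sig2 = add(9, -3) = 6
  sig3 = sub(-3, 9) = -12
  sig4 = neg(-12) = 12
  sig5 = neg(6) = -6
  sig6 = neg(12) = -12
  sig8 = min2(-6, -12) = -12
  sig9 = min2(-12, 6) = -12
  sig10 = min2(-12, -12) = -12
  sig12 = mul(-12, -6) = 72
  sig15 = absv(72) = 72

After the edit, cleaning proceeds:
  no node depends on src3 at all; the second demand re-runs nothing.

Note the shortcut — nothing in the graph depends on src3 at all, so no recomputation happens.

0 derived signals run: none.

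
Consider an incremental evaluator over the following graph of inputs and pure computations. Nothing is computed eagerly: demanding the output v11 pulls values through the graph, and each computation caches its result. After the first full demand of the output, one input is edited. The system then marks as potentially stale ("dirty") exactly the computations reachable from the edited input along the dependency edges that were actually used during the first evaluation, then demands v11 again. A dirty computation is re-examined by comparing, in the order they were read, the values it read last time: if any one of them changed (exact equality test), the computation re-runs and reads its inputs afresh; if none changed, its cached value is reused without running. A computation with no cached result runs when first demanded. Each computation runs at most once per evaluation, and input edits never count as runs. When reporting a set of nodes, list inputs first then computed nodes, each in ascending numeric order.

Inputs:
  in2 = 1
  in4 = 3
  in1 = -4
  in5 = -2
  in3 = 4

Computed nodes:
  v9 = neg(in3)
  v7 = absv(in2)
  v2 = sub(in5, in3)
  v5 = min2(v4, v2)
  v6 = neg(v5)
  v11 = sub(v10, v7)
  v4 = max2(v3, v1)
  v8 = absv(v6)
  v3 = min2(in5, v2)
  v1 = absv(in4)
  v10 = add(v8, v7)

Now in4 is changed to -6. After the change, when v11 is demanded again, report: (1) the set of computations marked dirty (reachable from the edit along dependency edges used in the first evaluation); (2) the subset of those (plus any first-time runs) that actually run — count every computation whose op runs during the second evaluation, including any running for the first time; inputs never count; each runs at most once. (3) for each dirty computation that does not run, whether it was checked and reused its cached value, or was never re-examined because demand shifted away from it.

Dirty set: v1, v4, v5, v6, v8, v10, v11.
Run set: v1, v4, v5 (3 run).
Re-examined without running (cache reused): v6, v8, v10, v11.
The important point: v5 recomputes to an identical value, and the output ends up unchanged.

Initial pass — values computed on the first demand:
  v1 = absv(3) = 3
  v2 = sub(-2, 4) = -6
  v3 = min2(-2, -6) = -6
  v4 = max2(-6, 3) = 3
  v5 = min2(3, -6) = -6
  v6 = neg(-6) = 6
  v7 = absv(1) = 1
  v8 = absv(6) = 6
  v10 = add(6, 1) = 7
  v11 = sub(7, 1) = 6

Second demand — change propagation:
  v1: re-runs because in4 3->-6; new result 6.
  v4: re-runs because v1 3->6; new result 6.
  v5: re-runs because v4 3->6; new result -6 (unchanged).
  v6: re-examined; everything it read last time is the same (v5 unchanged) — cache 6 kept, no run.
  v8: re-examined; everything it read last time is the same (v6 unchanged) — cache 6 kept, no run.
  v10: re-examined; everything it read last time is the same (v8 unchanged, v7 unchanged) — cache 7 kept, no run.
  v11: re-examined; everything it read last time is the same (v10 unchanged, v7 unchanged) — cache 6 kept, no run.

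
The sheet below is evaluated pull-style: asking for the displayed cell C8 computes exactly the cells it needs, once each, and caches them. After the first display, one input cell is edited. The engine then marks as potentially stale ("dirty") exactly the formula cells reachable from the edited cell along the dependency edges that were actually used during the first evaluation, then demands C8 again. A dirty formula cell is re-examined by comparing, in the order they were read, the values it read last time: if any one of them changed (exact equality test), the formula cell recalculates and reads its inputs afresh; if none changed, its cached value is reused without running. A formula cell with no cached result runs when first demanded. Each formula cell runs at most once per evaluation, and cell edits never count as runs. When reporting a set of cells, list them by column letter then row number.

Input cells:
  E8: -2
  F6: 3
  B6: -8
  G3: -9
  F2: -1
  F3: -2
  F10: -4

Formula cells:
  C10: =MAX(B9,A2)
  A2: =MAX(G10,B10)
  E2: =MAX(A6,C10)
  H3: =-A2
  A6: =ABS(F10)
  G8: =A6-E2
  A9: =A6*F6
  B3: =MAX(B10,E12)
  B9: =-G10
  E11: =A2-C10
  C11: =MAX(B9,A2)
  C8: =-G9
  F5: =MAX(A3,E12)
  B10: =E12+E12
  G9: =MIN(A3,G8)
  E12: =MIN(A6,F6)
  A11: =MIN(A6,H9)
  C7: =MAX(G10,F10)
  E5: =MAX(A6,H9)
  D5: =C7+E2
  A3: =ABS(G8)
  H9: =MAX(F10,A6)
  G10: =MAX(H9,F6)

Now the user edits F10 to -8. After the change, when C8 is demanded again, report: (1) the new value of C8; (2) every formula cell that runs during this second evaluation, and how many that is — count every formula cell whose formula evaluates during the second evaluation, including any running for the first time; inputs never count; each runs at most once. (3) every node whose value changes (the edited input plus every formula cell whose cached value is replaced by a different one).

Demanding C8 again yields 0.
12 formula cells run: A2, A3, A6, B9, C8, C10, E2, E12, G8, G9, G10, H9.
The nodes whose values change: A2, A3, A6, B9, C8, C10, E2, F10, G8, G9, G10, H9.
Note where the cutoff bites: B10 is checked, finds nothing changed, and keeps its cache.

First demand of the output computes:
  A6 = ABS(-4) = 4
  E12 = MIN(4, 3) = 3
  B10 = 3 + 3 = 6
  H9 = MAX(-4, 4) = 4
  G10 = MAX(4, 3) = 4
  A2 = MAX(4, 6) = 6
  B9 = -(4) = -4
  C10 = MAX(-4, 6) = 6
  E2 = MAX(4, 6) = 6
  G8 = 4 - 6 = -2
  A3 = ABS(-2) = 2
  G9 = MIN(2, -2) = -2
  C8 = -(-2) = 2

After the edit, cleaning proceeds:
  A6: a read changed (F10 -4->-8) — executes, giving 8.
  E12: a read changed (A6 4->8) — executes, giving 3 — identical to its old value.
  B10: dirty, but its reads are unchanged (E12 unchanged, E12 unchanged); cached 6 stands.
  H9: a read changed (F10 -4->-8; A6 4->8) — executes, giving 8.
  G10: a read changed (H9 4->8) — executes, giving 8.
  A2: a read changed (G10 4->8) — executes, giving 8.
  B9: a read changed (G10 4->8) — executes, giving -8.
  C10: a read changed (B9 -4->-8; A2 6->8) — executes, giving 8.
  E2: a read changed (A6 4->8; C10 6->8) — executes, giving 8.
  G8: a read changed (A6 4->8; E2 6->8) — executes, giving 0.
  A3: a read changed (G8 -2->0) — executes, giving 0.
  G9: a read changed (A3 2->0; G8 -2->0) — executes, giving 0.
  C8: a read changed (G9 -2->0) — executes, giving 0.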